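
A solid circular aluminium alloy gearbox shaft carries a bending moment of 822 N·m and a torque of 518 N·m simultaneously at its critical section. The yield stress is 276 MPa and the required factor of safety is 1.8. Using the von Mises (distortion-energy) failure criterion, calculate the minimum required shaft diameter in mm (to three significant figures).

σ_allow = σ_y/n = 276/1.8 = 153.3 MPa.
For a solid shaft σ_b = 32M/(πd³) and τ = 16T/(πd³), so the von Mises stress is σ' = (16/πd³)·√(4M²+3T²).
√(4M²+3T²) = √(4×(822000)² + 3×(518000)²) = 1.873×10^6 N·mm.
d³ = 16×1.873×10^6/(π×153.3) = 62210 mm³.
d = 39.62 mm.

d = 39.6 mm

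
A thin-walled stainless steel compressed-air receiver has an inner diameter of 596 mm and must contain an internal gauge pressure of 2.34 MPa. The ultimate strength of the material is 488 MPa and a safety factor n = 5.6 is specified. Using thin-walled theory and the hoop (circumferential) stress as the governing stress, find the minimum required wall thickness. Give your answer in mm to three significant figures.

σ_allow = 488/5.6 = 87.14 MPa.
Hoop stress σ_h = pD/(2t), so t = pD/(2σ_allow) = 2.34×596/(2×87.14) = 8.002 mm.

t = 8.00 mm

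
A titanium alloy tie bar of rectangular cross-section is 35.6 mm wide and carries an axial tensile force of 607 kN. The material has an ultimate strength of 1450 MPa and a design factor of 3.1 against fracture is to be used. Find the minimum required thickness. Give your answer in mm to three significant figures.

σ_allow = 1450/3.1 = 467.7 MPa.
Required area A = F/σ_allow = 607000/467.7 = 1298 mm².
t = A/w = 1298/35.6 = 36.45 mm.

t = 36.5 mm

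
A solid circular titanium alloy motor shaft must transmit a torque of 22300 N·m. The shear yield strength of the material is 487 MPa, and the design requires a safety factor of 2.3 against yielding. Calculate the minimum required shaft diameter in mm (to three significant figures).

Allowable shear stress τ_allow = 487/2.3 = 211.7 MPa.
For a solid shaft τ = 16T/(πd³), so d³ = 16T/(π τ_allow) = 16×2.2300×10^7/(π×211.7) = 536400 mm³.
d = (536400)^(1/3) = 81.25 mm.

d = 81.3 mm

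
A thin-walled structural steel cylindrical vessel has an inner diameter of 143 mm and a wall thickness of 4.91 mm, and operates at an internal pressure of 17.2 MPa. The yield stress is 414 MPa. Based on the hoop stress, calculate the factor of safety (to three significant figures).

n = 1.65

σ_h = pD/(2t) = 17.2×143/(2×4.91) = 250.5 MPa.
n = 414/250.5 = 1.653.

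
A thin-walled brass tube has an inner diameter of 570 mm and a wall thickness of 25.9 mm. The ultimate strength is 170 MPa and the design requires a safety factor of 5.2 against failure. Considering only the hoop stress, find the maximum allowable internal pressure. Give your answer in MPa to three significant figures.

p_allow = 2.97 MPa

σ_allow = 170/5.2 = 32.69 MPa.
σ_h = pD/(2t) → p_allow = 2σ_allow t/D = 2×32.69×25.9/570 = 2.971 MPa.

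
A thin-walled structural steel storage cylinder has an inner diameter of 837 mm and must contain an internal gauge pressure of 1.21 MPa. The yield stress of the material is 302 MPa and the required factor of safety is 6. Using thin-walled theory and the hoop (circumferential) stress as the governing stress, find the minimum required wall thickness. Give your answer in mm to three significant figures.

t = 10.1 mm

σ_allow = 302/6 = 50.33 MPa.
Hoop stress σ_h = pD/(2t), so t = pD/(2σ_allow) = 1.21×837/(2×50.33) = 10.06 mm.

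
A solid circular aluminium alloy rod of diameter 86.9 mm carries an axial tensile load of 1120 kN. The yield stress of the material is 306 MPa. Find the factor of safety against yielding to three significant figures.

A = πd²/4 = 5931 mm².
σ = F/A = 1120000/5931 = 188.8 MPa.
n = 306/188.8 = 1.620.

n = 1.62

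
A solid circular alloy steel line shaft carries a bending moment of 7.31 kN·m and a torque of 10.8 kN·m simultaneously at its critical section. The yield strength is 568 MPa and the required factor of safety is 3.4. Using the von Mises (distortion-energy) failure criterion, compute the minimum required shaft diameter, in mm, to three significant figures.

d = 89.8 mm

σ_allow = σ_y/n = 568/3.4 = 167.1 MPa.
For a solid shaft σ_b = 32M/(πd³) and τ = 16T/(πd³), so the von Mises stress is σ' = (16/πd³)·√(4M²+3T²).
√(4M²+3T²) = √(4×(7.310×10^6)² + 3×(1.080×10^7)²) = 2.374×10^7 N·mm.
d³ = 16×2.374×10^7/(π×167.1) = 723800 mm³.
d = 89.78 mm.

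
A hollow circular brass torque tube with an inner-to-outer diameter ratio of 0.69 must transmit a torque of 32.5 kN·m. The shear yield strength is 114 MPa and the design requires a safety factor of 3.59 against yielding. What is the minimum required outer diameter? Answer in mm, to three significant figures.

τ_allow = 114/3.59 = 31.75 MPa.
For a hollow shaft τ = 16T/[πd_o³(1−k⁴)] with k = 0.69, so 1−k⁴ = 0.7733.
d_o³ = 16T/[π τ_allow (1−k⁴)] = 16×3.2500×10^7/(π×31.75×0.7733) = 6.740×10^6 mm³.
d_o = 188.9 mm.

d_o = 189 mm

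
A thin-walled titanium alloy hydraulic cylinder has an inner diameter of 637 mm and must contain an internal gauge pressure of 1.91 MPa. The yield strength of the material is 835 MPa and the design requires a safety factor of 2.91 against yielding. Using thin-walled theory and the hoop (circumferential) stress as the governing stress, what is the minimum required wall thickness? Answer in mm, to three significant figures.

t = 2.12 mm

σ_allow = 835/2.91 = 286.9 MPa.
Hoop stress σ_h = pD/(2t), so t = pD/(2σ_allow) = 1.91×637/(2×286.9) = 2.120 mm.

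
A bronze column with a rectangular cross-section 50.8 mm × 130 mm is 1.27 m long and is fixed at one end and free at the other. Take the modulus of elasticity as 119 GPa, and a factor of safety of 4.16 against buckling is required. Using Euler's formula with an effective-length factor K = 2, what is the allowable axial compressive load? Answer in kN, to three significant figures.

Buckling occurs about the weak axis: I_min = h·b³/12 = 130×50.8³/12 = 1.420×10^6 mm⁴ (b = 50.8 mm is the smaller dimension).
Effective length L_e = KL = 2×1.27 m = 2540 mm.
Euler critical load P_cr = π²EI/L_e² = π²×119000×1.420×10^6/2540² = 258500 N.
P_allow = P_cr/n = 258500/4.16 = 62150 N.

P_allow = 62.1 kN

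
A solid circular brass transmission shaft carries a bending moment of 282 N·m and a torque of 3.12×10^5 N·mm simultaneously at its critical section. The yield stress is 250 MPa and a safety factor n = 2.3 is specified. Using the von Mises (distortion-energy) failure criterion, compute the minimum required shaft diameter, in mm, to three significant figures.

d = 33.2 mm

σ_allow = σ_y/n = 250/2.3 = 108.7 MPa.
For a solid shaft σ_b = 32M/(πd³) and τ = 16T/(πd³), so the von Mises stress is σ' = (16/πd³)·√(4M²+3T²).
√(4M²+3T²) = √(4×(282000)² + 3×(312000)²) = 781100 N·mm.
d³ = 16×781100/(π×108.7) = 36600 mm³.
d = 33.20 mm.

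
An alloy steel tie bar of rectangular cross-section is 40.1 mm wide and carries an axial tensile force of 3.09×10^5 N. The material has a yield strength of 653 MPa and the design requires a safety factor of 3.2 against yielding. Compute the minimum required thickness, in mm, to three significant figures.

t = 37.8 mm

σ_allow = 653/3.2 = 204.1 MPa.
Required area A = F/σ_allow = 309000/204.1 = 1514 mm².
t = A/w = 1514/40.1 = 37.76 mm.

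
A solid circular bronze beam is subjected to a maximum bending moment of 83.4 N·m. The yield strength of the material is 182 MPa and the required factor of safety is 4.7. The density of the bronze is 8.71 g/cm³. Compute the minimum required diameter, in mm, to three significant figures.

d = 28.0 mm

σ_allow = 182/4.7 = 38.72 MPa.
For a solid circular section σ = 32M/(πd³), so d³ = 32M/(π σ_allow) = 32×83400/(π×38.72) = 21940 mm³.
d = 27.99 mm.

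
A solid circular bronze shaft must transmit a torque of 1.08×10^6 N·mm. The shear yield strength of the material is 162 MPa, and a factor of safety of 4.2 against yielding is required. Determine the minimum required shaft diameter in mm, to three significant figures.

d = 52.2 mm

Allowable shear stress τ_allow = 162/4.2 = 38.57 MPa.
For a solid shaft τ = 16T/(πd³), so d³ = 16T/(π τ_allow) = 16×1080000/(π×38.57) = 142600 mm³.
d = (142600)^(1/3) = 52.24 mm.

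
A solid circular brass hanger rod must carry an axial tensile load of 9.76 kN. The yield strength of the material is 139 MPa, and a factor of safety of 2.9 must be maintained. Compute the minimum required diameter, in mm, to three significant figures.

d = 16.1 mm

Allowable stress σ_allow = 139/2.9 = 47.93 MPa.
Required area A = F/σ_allow = 9760.0/47.93 = 203.6 mm².
A = πd²/4 → d = √(4A/π) = 16.10 mm.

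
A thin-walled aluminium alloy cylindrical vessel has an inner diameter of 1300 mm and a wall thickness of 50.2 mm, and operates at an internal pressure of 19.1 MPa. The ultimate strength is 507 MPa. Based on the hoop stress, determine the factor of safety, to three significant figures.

σ_h = pD/(2t) = 19.1×1300/(2×50.2) = 247.3 MPa.
n = 507/247.3 = 2.050.

n = 2.05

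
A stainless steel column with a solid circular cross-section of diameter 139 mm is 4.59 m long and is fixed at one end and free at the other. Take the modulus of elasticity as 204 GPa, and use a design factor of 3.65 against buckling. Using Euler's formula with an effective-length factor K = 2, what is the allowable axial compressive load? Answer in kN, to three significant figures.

I = πd⁴/64 = π×139⁴/64 = 1.832×10^7 mm⁴.
Effective length L_e = KL = 2×4.59 m = 9180 mm.
Euler critical load P_cr = π²EI/L_e² = π²×204000×1.832×10^7/9180² = 437800 N.
P_allow = P_cr/n = 437800/3.65 = 119900 N.

P_allow = 120 kN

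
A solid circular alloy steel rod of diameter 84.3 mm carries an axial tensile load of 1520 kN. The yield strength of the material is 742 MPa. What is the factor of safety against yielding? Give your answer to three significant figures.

A = πd²/4 = 5581 mm².
σ = F/A = 1520000/5581 = 272.3 MPa.
n = 742/272.3 = 2.725.

n = 2.72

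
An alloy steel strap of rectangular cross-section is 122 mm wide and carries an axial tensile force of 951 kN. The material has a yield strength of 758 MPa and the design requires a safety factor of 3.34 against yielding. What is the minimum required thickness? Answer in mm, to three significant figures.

σ_allow = 758/3.34 = 226.9 MPa.
Required area A = F/σ_allow = 951000/226.9 = 4190 mm².
t = A/w = 4190/122 = 34.35 mm.

t = 34.3 mm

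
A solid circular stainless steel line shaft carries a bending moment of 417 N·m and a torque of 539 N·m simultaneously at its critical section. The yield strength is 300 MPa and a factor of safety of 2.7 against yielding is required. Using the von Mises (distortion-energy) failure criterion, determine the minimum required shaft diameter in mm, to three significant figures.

d = 38.6 mm

σ_allow = σ_y/n = 300/2.7 = 111.1 MPa.
For a solid shaft σ_b = 32M/(πd³) and τ = 16T/(πd³), so the von Mises stress is σ' = (16/πd³)·√(4M²+3T²).
√(4M²+3T²) = √(4×(417000)² + 3×(539000)²) = 1.252×10^6 N·mm.
d³ = 16×1.252×10^6/(π×111.1) = 57380 mm³.
d = 38.57 mm.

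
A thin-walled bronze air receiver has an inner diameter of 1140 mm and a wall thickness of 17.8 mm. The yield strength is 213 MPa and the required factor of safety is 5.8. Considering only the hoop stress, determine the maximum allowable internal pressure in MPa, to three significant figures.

p_allow = 1.15 MPa

σ_allow = 213/5.8 = 36.72 MPa.
σ_h = pD/(2t) → p_allow = 2σ_allow t/D = 2×36.72×17.8/1140 = 1.147 MPa.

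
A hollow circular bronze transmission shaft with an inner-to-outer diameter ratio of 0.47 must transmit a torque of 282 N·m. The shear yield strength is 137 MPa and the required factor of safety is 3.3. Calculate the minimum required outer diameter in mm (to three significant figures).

d_o = 33.1 mm

τ_allow = 137/3.3 = 41.52 MPa.
For a hollow shaft τ = 16T/[πd_o³(1−k⁴)] with k = 0.47, so 1−k⁴ = 0.9512.
d_o³ = 16T/[π τ_allow (1−k⁴)] = 16×282000/(π×41.52×0.9512) = 36370 mm³.
d_o = 33.13 mm.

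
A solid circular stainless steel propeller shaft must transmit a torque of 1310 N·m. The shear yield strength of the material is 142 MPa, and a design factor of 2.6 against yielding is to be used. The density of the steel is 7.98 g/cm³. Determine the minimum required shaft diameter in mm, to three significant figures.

d = 49.6 mm

Allowable shear stress τ_allow = 142/2.6 = 54.62 MPa.
For a solid shaft τ = 16T/(πd³), so d³ = 16T/(π τ_allow) = 16×1310000/(π×54.62) = 122200 mm³.
d = (122200)^(1/3) = 49.62 mm.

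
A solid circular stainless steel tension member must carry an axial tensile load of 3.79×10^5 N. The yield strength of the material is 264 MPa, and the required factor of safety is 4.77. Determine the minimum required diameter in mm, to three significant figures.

d = 93.4 mm

Allowable stress σ_allow = 264/4.77 = 55.35 MPa.
Required area A = F/σ_allow = 379000/55.35 = 6848 mm².
A = πd²/4 → d = √(4A/π) = 93.38 mm.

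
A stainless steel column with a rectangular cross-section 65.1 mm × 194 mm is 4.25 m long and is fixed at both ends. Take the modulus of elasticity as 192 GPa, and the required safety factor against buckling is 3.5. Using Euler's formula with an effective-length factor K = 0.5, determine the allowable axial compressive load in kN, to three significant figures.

P_allow = 535 kN

Buckling occurs about the weak axis: I_min = h·b³/12 = 194×65.1³/12 = 4.460×10^6 mm⁴ (b = 65.1 mm is the smaller dimension).
Effective length L_e = KL = 0.5×4.25 m = 2125 mm.
Euler critical load P_cr = π²EI/L_e² = π²×192000×4.460×10^6/2125² = 1.872×10^6 N.
P_allow = P_cr/n = 1.872×10^6/3.5 = 534800 N.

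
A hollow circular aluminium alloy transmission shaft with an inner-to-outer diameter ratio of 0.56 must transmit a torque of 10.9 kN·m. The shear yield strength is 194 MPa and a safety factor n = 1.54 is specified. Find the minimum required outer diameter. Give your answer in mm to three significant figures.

τ_allow = 194/1.54 = 126.0 MPa.
For a hollow shaft τ = 16T/[πd_o³(1−k⁴)] with k = 0.56, so 1−k⁴ = 0.9017.
d_o³ = 16T/[π τ_allow (1−k⁴)] = 16×1.0900×10^7/(π×126.0×0.9017) = 488700 mm³.
d_o = 78.77 mm.

d_o = 78.8 mm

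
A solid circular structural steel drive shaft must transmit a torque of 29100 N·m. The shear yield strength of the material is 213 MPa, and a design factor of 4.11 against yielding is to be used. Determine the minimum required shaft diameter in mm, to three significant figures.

d = 142 mm

Allowable shear stress τ_allow = 213/4.11 = 51.82 MPa.
For a solid shaft τ = 16T/(πd³), so d³ = 16T/(π τ_allow) = 16×2.9100×10^7/(π×51.82) = 2.860×10^6 mm³.
d = (2.860×10^6)^(1/3) = 141.9 mm.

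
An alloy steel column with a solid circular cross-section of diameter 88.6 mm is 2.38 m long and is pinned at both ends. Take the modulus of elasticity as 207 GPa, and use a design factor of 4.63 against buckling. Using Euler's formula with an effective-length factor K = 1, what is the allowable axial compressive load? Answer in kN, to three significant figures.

I = πd⁴/64 = π×88.6⁴/64 = 3.025×10^6 mm⁴.
Effective length L_e = KL = 1×2.38 m = 2380 mm.
Euler critical load P_cr = π²EI/L_e² = π²×207000×3.025×10^6/2380² = 1.091×10^6 N.
P_allow = P_cr/n = 1.091×10^6/4.63 = 235600 N.

P_allow = 236 kN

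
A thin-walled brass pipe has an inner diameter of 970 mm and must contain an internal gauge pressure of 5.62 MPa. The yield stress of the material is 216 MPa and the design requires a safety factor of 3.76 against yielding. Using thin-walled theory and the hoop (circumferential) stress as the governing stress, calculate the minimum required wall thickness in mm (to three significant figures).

t = 47.4 mm

σ_allow = 216/3.76 = 57.45 MPa.
Hoop stress σ_h = pD/(2t), so t = pD/(2σ_allow) = 5.62×970/(2×57.45) = 47.45 mm.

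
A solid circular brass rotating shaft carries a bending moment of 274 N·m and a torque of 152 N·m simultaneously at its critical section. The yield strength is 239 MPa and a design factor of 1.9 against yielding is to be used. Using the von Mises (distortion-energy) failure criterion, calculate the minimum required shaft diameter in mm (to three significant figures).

d = 29.1 mm

σ_allow = σ_y/n = 239/1.9 = 125.8 MPa.
For a solid shaft σ_b = 32M/(πd³) and τ = 16T/(πd³), so the von Mises stress is σ' = (16/πd³)·√(4M²+3T²).
√(4M²+3T²) = √(4×(274000)² + 3×(152000)²) = 608000 N·mm.
d³ = 16×608000/(π×125.8) = 24620 mm³.
d = 29.09 mm.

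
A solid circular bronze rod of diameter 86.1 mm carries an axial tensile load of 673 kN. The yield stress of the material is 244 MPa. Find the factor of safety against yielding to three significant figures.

A = πd²/4 = 5822 mm².
σ = F/A = 673000/5822 = 115.6 MPa.
n = 244/115.6 = 2.111.

n = 2.11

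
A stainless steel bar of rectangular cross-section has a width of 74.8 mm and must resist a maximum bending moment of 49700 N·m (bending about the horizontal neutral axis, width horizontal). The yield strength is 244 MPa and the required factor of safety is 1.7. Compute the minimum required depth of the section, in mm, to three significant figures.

σ_allow = 244/1.7 = 143.5 MPa.
For a rectangular section σ = 6M/(bh²), so h² = 6M/(b σ_allow) = 6×4.9700×10^7/(74.8×143.5) = 27780 mm².
h = 166.7 mm.

h = 167 mm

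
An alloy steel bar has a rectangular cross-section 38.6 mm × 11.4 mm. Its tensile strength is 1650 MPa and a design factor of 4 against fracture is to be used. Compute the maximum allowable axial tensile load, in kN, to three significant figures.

F_allow = 182 kN

σ_allow = 1650/4 = 412.5 MPa.
A = 38.6×11.4 = 440.0 mm².
F_allow = σ_allow × A = 412.5×440.0 = 181500 N.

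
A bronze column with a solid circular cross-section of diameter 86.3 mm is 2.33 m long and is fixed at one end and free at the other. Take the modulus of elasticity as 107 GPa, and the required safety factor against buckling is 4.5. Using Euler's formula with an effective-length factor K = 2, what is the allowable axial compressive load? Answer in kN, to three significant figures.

P_allow = 29.4 kN

I = πd⁴/64 = π×86.3⁴/64 = 2.723×10^6 mm⁴.
Effective length L_e = KL = 2×2.33 m = 4660 mm.
Euler critical load P_cr = π²EI/L_e² = π²×107000×2.723×10^6/4660² = 132400 N.
P_allow = P_cr/n = 132400/4.5 = 29420 N.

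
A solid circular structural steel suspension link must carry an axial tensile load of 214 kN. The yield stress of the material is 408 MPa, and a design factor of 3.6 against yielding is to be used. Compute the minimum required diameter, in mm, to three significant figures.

d = 49.0 mm

Allowable stress σ_allow = 408/3.6 = 113.3 MPa.
Required area A = F/σ_allow = 214000/113.3 = 1888 mm².
A = πd²/4 → d = √(4A/π) = 49.03 mm.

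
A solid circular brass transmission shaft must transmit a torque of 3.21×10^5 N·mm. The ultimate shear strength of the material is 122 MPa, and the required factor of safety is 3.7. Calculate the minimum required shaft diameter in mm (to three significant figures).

d = 36.7 mm

Allowable shear stress τ_allow = 122/3.7 = 32.97 MPa.
For a solid shaft τ = 16T/(πd³), so d³ = 16T/(π τ_allow) = 16×321000/(π×32.97) = 49580 mm³.
d = (49580)^(1/3) = 36.74 mm.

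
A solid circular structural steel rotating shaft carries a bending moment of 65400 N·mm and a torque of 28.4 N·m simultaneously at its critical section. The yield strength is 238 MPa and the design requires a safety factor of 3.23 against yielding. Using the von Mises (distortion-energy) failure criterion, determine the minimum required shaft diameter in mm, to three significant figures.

d = 21.3 mm

σ_allow = σ_y/n = 238/3.23 = 73.68 MPa.
For a solid shaft σ_b = 32M/(πd³) and τ = 16T/(πd³), so the von Mises stress is σ' = (16/πd³)·√(4M²+3T²).
√(4M²+3T²) = √(4×(65400)² + 3×(28400)²) = 139700 N·mm.
d³ = 16×139700/(π×73.68) = 9659 mm³.
d = 21.30 mm.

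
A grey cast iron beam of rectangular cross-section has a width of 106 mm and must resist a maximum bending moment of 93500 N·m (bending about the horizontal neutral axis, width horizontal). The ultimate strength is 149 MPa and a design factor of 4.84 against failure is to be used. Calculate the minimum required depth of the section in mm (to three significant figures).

h = 415 mm

σ_allow = 149/4.84 = 30.79 MPa.
For a rectangular section σ = 6M/(bh²), so h² = 6M/(b σ_allow) = 6×9.3500×10^7/(106×30.79) = 171900 mm².
h = 414.6 mm.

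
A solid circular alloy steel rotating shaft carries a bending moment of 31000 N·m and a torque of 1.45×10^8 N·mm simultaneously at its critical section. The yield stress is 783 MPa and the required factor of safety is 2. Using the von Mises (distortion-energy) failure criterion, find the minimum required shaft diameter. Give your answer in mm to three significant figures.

σ_allow = σ_y/n = 783/2 = 391.5 MPa.
For a solid shaft σ_b = 32M/(πd³) and τ = 16T/(πd³), so the von Mises stress is σ' = (16/πd³)·√(4M²+3T²).
√(4M²+3T²) = √(4×(3.100×10^7)² + 3×(1.450×10^8)²) = 2.587×10^8 N·mm.
d³ = 16×2.587×10^8/(π×391.5) = 3.365×10^6 mm³.
d = 149.9 mm.

d = 150 mm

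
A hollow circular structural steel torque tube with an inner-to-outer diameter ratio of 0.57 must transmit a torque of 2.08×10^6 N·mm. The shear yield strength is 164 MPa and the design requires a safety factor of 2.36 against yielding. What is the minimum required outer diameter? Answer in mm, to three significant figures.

τ_allow = 164/2.36 = 69.49 MPa.
For a hollow shaft τ = 16T/[πd_o³(1−k⁴)] with k = 0.57, so 1−k⁴ = 0.8944.
d_o³ = 16T/[π τ_allow (1−k⁴)] = 16×2080000/(π×69.49×0.8944) = 170400 mm³.
d_o = 55.44 mm.

d_o = 55.4 mm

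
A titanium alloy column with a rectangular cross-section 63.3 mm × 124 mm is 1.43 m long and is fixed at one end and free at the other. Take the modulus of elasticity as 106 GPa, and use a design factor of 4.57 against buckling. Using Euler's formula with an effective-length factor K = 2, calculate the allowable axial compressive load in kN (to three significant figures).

Buckling occurs about the weak axis: I_min = h·b³/12 = 124×63.3³/12 = 2.621×10^6 mm⁴ (b = 63.3 mm is the smaller dimension).
Effective length L_e = KL = 2×1.43 m = 2860 mm.
Euler critical load P_cr = π²EI/L_e² = π²×106000×2.621×10^6/2860² = 335200 N.
P_allow = P_cr/n = 335200/4.57 = 73350 N.

P_allow = 73.4 kN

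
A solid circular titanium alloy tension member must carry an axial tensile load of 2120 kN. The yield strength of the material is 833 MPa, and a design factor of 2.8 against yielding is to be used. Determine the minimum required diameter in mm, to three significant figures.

d = 95.3 mm

Allowable stress σ_allow = 833/2.8 = 297.5 MPa.
Required area A = F/σ_allow = 2120000/297.5 = 7126 mm².
A = πd²/4 → d = √(4A/π) = 95.25 mm.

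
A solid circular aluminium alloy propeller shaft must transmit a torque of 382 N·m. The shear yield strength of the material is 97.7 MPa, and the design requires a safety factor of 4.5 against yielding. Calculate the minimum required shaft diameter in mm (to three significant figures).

d = 44.7 mm

Allowable shear stress τ_allow = 97.7/4.5 = 21.71 MPa.
For a solid shaft τ = 16T/(πd³), so d³ = 16T/(π τ_allow) = 16×382000/(π×21.71) = 89610 mm³.
d = (89610)^(1/3) = 44.75 mm.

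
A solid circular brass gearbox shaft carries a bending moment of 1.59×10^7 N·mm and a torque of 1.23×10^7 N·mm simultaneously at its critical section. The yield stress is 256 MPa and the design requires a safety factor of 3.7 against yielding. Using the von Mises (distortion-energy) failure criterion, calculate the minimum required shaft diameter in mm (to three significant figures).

σ_allow = σ_y/n = 256/3.7 = 69.19 MPa.
For a solid shaft σ_b = 32M/(πd³) and τ = 16T/(πd³), so the von Mises stress is σ' = (16/πd³)·√(4M²+3T²).
√(4M²+3T²) = √(4×(1.590×10^7)² + 3×(1.230×10^7)²) = 3.828×10^7 N·mm.
d³ = 16×3.828×10^7/(π×69.19) = 2.818×10^6 mm³.
d = 141.2 mm.

d = 141 mm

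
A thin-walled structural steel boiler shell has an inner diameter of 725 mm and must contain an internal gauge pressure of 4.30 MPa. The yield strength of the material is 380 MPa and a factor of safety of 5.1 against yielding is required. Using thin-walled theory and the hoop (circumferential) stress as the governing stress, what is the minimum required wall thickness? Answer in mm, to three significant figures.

σ_allow = 380/5.1 = 74.51 MPa.
Hoop stress σ_h = pD/(2t), so t = pD/(2σ_allow) = 4.30×725/(2×74.51) = 20.92 mm.

t = 20.9 mm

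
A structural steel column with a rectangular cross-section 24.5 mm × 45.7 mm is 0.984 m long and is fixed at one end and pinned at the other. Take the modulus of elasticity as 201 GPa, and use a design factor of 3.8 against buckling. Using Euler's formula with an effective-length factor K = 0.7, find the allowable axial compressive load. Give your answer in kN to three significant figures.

P_allow = 61.6 kN

Buckling occurs about the weak axis: I_min = h·b³/12 = 45.7×24.5³/12 = 56010 mm⁴ (b = 24.5 mm is the smaller dimension).
Effective length L_e = KL = 0.7×0.984 m = 688.8 mm.
Euler critical load P_cr = π²EI/L_e² = π²×201000×56010/688.8² = 234200 N.
P_allow = P_cr/n = 234200/3.8 = 61630 N.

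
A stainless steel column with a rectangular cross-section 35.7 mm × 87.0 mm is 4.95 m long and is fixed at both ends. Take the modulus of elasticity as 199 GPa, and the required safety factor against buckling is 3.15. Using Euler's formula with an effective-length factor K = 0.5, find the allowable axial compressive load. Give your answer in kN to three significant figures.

Buckling occurs about the weak axis: I_min = h·b³/12 = 87.0×35.7³/12 = 329900 mm⁴ (b = 35.7 mm is the smaller dimension).
Effective length L_e = KL = 0.5×4.95 m = 2475 mm.
Euler critical load P_cr = π²EI/L_e² = π²×199000×329900/2475² = 105800 N.
P_allow = P_cr/n = 105800/3.15 = 33580 N.

P_allow = 33.6 kN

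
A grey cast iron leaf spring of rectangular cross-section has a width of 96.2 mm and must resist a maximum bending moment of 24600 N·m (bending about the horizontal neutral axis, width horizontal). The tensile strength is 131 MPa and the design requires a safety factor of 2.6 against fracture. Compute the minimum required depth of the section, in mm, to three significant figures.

h = 175 mm

σ_allow = 131/2.6 = 50.38 MPa.
For a rectangular section σ = 6M/(bh²), so h² = 6M/(b σ_allow) = 6×2.4600×10^7/(96.2×50.38) = 30450 mm².
h = 174.5 mm.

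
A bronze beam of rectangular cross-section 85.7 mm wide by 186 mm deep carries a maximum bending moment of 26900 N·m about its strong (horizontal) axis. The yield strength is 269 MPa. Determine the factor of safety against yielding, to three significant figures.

n = 4.94

Section modulus S = bh²/6 = 85.7×186²/6 = 494100 mm³.
σ = M/S = 2.6900×10^7/494100 = 54.44 MPa.
n = 269/54.44 = 4.941.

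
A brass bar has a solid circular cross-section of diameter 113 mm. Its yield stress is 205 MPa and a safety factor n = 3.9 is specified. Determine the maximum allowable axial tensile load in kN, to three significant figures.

F_allow = 527 kN

σ_allow = 205/3.9 = 52.56 MPa.
A = πd²/4 = π×113²/4 = 10030 mm².
F_allow = σ_allow × A = 52.56×10030 = 527200 N.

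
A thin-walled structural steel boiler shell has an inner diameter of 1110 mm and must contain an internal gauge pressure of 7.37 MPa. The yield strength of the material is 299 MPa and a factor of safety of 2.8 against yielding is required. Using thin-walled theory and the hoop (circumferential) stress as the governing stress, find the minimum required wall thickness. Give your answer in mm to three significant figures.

t = 38.3 mm

σ_allow = 299/2.8 = 106.8 MPa.
Hoop stress σ_h = pD/(2t), so t = pD/(2σ_allow) = 7.37×1110/(2×106.8) = 38.30 mm.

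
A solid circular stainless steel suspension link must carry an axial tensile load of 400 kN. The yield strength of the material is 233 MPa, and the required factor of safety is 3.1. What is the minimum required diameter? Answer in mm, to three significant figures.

d = 82.3 mm

Allowable stress σ_allow = 233/3.1 = 75.16 MPa.
Required area A = F/σ_allow = 400000/75.16 = 5322 mm².
A = πd²/4 → d = √(4A/π) = 82.32 mm.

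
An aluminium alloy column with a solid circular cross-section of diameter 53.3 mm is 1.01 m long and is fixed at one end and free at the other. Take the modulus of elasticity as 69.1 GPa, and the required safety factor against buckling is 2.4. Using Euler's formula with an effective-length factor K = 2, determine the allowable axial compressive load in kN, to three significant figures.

I = πd⁴/64 = π×53.3⁴/64 = 396200 mm⁴.
Effective length L_e = KL = 2×1.01 m = 2020 mm.
Euler critical load P_cr = π²EI/L_e² = π²×69100×396200/2020² = 66210 N.
P_allow = P_cr/n = 66210/2.4 = 27590 N.

P_allow = 27.6 kN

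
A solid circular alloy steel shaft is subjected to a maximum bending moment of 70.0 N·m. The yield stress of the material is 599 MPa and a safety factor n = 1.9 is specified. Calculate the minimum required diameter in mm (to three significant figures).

d = 13.1 mm

σ_allow = 599/1.9 = 315.3 MPa.
For a solid circular section σ = 32M/(πd³), so d³ = 32M/(π σ_allow) = 32×70000/(π×315.3) = 2262 mm³.
d = 13.13 mm.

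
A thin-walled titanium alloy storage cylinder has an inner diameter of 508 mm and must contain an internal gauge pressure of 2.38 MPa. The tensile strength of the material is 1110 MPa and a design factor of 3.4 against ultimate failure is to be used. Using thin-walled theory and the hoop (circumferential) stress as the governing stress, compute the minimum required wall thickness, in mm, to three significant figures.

σ_allow = 1110/3.4 = 326.5 MPa.
Hoop stress σ_h = pD/(2t), so t = pD/(2σ_allow) = 2.38×508/(2×326.5) = 1.852 mm.

t = 1.85 mm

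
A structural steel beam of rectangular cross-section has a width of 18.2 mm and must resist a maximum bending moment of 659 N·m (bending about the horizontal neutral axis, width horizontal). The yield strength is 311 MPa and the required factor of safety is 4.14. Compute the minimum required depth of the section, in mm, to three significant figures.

h = 53.8 mm

σ_allow = 311/4.14 = 75.12 MPa.
For a rectangular section σ = 6M/(bh²), so h² = 6M/(b σ_allow) = 6×659000/(18.2×75.12) = 2892 mm².
h = 53.78 mm.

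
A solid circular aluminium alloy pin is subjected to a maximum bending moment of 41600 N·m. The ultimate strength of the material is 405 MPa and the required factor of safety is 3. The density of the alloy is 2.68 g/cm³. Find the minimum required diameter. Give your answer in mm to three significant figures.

d = 146 mm

σ_allow = 405/3 = 135.0 MPa.
For a solid circular section σ = 32M/(πd³), so d³ = 32M/(π σ_allow) = 32×4.1600×10^7/(π×135.0) = 3.139×10^6 mm³.
d = 146.4 mm.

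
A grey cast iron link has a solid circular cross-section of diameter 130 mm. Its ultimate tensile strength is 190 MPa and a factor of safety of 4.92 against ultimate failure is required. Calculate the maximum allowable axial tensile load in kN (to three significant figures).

F_allow = 513 kN

σ_allow = 190/4.92 = 38.62 MPa.
A = πd²/4 = π×130²/4 = 13270 mm².
F_allow = σ_allow × A = 38.62×13270 = 512600 N.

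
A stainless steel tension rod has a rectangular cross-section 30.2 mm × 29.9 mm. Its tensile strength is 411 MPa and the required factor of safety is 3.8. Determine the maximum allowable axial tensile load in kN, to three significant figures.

σ_allow = 411/3.8 = 108.2 MPa.
A = 30.2×29.9 = 903.0 mm².
F_allow = σ_allow × A = 108.2×903.0 = 97660 N.

F_allow = 97.7 kN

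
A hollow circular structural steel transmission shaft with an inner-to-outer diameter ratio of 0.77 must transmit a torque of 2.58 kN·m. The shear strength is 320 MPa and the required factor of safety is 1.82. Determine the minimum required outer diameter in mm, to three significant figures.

d_o = 48.7 mm

τ_allow = 320/1.82 = 175.8 MPa.
For a hollow shaft τ = 16T/[πd_o³(1−k⁴)] with k = 0.77, so 1−k⁴ = 0.6485.
d_o³ = 16T/[π τ_allow (1−k⁴)] = 16×2580000/(π×175.8×0.6485) = 115200 mm³.
d_o = 48.66 mm.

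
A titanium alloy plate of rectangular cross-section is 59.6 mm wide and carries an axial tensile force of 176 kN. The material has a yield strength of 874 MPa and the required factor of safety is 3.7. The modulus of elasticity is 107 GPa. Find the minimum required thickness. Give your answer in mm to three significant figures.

σ_allow = 874/3.7 = 236.2 MPa.
Required area A = F/σ_allow = 176000/236.2 = 745.1 mm².
t = A/w = 745.1/59.6 = 12.50 mm.

t = 12.5 mm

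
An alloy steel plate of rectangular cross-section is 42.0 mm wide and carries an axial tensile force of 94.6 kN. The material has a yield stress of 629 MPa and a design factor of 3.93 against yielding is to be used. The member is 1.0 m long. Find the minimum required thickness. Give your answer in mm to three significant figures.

σ_allow = 629/3.93 = 160.1 MPa.
Required area A = F/σ_allow = 94600/160.1 = 591.1 mm².
t = A/w = 591.1/42.0 = 14.07 mm.

t = 14.1 mm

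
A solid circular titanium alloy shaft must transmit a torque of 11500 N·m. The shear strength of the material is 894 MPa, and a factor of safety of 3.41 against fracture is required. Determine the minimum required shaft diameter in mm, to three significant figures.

d = 60.7 mm

Allowable shear stress τ_allow = 894/3.41 = 262.2 MPa.
For a solid shaft τ = 16T/(πd³), so d³ = 16T/(π τ_allow) = 16×1.1500×10^7/(π×262.2) = 223400 mm³.
d = (223400)^(1/3) = 60.68 mm.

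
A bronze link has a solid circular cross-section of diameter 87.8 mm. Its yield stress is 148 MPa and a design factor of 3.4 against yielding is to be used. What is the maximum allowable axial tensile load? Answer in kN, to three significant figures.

σ_allow = 148/3.4 = 43.53 MPa.
A = πd²/4 = π×87.8²/4 = 6055 mm².
F_allow = σ_allow × A = 43.53×6055 = 263500 N.

F_allow = 264 kN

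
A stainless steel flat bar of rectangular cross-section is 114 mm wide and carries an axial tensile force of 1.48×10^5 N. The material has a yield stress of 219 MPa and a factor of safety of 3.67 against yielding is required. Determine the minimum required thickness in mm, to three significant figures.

t = 21.8 mm

σ_allow = 219/3.67 = 59.67 MPa.
Required area A = F/σ_allow = 148000/59.67 = 2480 mm².
t = A/w = 2480/114 = 21.76 mm.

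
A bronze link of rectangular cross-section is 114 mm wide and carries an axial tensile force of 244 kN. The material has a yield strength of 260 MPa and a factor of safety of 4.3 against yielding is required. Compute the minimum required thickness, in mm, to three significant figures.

σ_allow = 260/4.3 = 60.47 MPa.
Required area A = F/σ_allow = 244000/60.47 = 4035 mm².
t = A/w = 4035/114 = 35.40 mm.

t = 35.4 mm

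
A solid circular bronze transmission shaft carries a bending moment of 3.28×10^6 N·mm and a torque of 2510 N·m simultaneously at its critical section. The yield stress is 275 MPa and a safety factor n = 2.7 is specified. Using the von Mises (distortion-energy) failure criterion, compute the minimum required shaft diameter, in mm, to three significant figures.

σ_allow = σ_y/n = 275/2.7 = 101.9 MPa.
For a solid shaft σ_b = 32M/(πd³) and τ = 16T/(πd³), so the von Mises stress is σ' = (16/πd³)·√(4M²+3T²).
√(4M²+3T²) = √(4×(3.280×10^6)² + 3×(2.510×10^6)²) = 7.870×10^6 N·mm.
d³ = 16×7.870×10^6/(π×101.9) = 393500 mm³.
d = 73.28 mm.

d = 73.3 mm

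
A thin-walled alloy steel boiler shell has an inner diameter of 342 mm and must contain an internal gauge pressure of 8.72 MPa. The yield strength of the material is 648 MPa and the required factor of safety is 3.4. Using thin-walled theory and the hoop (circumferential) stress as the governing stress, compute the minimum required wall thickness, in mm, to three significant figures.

t = 7.82 mm

σ_allow = 648/3.4 = 190.6 MPa.
Hoop stress σ_h = pD/(2t), so t = pD/(2σ_allow) = 8.72×342/(2×190.6) = 7.824 mm.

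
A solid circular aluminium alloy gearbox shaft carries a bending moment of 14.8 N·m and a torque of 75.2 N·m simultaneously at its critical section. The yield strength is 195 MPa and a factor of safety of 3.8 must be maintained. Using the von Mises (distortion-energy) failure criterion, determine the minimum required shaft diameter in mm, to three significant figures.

σ_allow = σ_y/n = 195/3.8 = 51.32 MPa.
For a solid shaft σ_b = 32M/(πd³) and τ = 16T/(πd³), so the von Mises stress is σ' = (16/πd³)·√(4M²+3T²).
√(4M²+3T²) = √(4×(14800)² + 3×(75200)²) = 133600 N·mm.
d³ = 16×133600/(π×51.32) = 13260 mm³.
d = 23.67 mm.

d = 23.7 mm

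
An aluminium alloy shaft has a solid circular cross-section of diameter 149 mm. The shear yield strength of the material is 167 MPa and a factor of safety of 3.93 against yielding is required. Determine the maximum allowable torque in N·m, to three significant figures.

τ_allow = 167/3.93 = 42.49 MPa.
For a solid shaft T_allow = τ_allow·πd³/16; πd³/16 = π×149³/16 = 649500 mm³.
T_allow = 42.49×649500 = 2.760×10^7 N·mm = 27600 N·m.

T_allow = 27600 N·m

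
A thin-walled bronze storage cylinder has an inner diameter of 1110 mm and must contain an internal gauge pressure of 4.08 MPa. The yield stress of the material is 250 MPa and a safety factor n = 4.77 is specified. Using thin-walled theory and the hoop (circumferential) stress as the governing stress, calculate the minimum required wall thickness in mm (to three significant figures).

σ_allow = 250/4.77 = 52.41 MPa.
Hoop stress σ_h = pD/(2t), so t = pD/(2σ_allow) = 4.08×1110/(2×52.41) = 43.20 mm.

t = 43.2 mm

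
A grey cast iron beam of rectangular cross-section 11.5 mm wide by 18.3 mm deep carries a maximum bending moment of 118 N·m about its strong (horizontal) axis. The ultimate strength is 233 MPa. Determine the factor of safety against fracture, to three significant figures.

Section modulus S = bh²/6 = 11.5×18.3²/6 = 641.9 mm³.
σ = M/S = 118000/641.9 = 183.8 MPa.
n = 233/183.8 = 1.267.

n = 1.27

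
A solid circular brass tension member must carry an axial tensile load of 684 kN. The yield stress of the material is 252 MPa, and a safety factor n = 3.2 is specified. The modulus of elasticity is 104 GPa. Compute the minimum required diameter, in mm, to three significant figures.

d = 105 mm

Allowable stress σ_allow = 252/3.2 = 78.75 MPa.
Required area A = F/σ_allow = 684000/78.75 = 8686 mm².
A = πd²/4 → d = √(4A/π) = 105.2 mm.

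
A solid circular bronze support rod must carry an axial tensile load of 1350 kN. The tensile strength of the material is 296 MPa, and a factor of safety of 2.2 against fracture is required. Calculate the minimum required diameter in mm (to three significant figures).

Allowable stress σ_allow = 296/2.2 = 134.5 MPa.
Required area A = F/σ_allow = 1350000/134.5 = 10030 mm².
A = πd²/4 → d = √(4A/π) = 113.0 mm.

d = 113 mm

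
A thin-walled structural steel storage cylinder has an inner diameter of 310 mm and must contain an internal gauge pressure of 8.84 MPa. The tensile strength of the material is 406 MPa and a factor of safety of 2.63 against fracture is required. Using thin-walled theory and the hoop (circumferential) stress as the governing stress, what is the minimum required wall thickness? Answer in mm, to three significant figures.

t = 8.88 mm

σ_allow = 406/2.63 = 154.4 MPa.
Hoop stress σ_h = pD/(2t), so t = pD/(2σ_allow) = 8.84×310/(2×154.4) = 8.876 mm.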